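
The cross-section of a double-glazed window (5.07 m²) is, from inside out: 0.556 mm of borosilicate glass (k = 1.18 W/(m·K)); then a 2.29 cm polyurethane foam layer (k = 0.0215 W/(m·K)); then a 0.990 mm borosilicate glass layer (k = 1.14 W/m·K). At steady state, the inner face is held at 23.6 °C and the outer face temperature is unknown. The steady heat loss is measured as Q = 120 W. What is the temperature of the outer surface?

Series resistances:
  R_borosilicate glass = L/(kA) = 5.56×10^-4/(1.18·5.07) = 9.294×10^-5 K/W
  R_polyurethane foam = L/(kA) = 0.0229/(0.0215·5.07) = 0.2101 K/W
  R_borosilicate glass = L/(kA) = 9.90×10^-4/(1.14·5.07) = 1.713×10^-4 K/W
ΣR = 0.2103 K/W
ΔT = Q·ΣR = 120 × 0.2103 = 25.24 K
Heat flows outward, so T_out = T_in − ΔT = 23.6 − 25.24 = -1.64 °C

T_out = -1.64 °C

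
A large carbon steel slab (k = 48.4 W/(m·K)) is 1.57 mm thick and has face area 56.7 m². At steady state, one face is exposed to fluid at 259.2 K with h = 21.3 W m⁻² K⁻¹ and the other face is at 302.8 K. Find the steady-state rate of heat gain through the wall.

Q = 52600 W

Treat each layer as a resistance in series:
  R_conv,in = 1/(hA) = 1/(21.3·56.7) = 8.280×10^-4 K/W
  R_carbon steel = L/(kA) = 0.00157/(48.4·56.7) = 5.721×10^-7 K/W
ΣR = 8.280×10^-4 + 5.721×10^-7 = 8.286×10^-4 K/W
Q = ΔT/ΣR = (259.2 K − 302.8 K)/8.286×10^-4 = -52600 W
(Negative Q ⇒ heat flows inward; heat gain = 52600 W.)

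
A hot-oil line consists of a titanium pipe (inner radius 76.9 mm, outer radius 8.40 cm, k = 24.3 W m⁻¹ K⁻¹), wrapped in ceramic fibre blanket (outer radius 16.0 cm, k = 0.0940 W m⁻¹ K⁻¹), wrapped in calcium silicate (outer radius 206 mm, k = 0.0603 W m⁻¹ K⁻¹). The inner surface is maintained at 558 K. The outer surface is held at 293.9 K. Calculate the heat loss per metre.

Q' = 150 W/m

Series thermal resistances, inner to outer:
  R'_titanium = ln(0.0840/0.0769)/(2πk) = 0.08831/(2π·24.3) = 5.784×10^-4 m·K/W
  R'_ceramic fibre blanket = ln(0.160/0.0840)/(2πk) = 0.6444/(2π·0.0940) = 1.091 m·K/W
  R'_calcium silicate = ln(0.206/0.160)/(2πk) = 0.2527/(2π·0.0603) = 0.6670 m·K/W
ΣR = 5.784×10^-4 + 1.091 + 0.6670 = 1.759 m·K/W
Q' = ΔT/ΣR = (558 K − 293.9 K)/1.759 = 150 W/m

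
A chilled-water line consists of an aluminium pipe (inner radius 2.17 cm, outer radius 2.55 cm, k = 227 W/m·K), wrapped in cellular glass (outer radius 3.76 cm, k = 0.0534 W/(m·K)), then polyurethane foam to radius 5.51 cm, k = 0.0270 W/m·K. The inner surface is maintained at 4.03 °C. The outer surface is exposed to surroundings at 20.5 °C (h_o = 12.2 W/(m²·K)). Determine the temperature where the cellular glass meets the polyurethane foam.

Resistance network (inner→outer):
  R'_aluminium = ln(0.0255/0.0217)/(2πk) = 0.1614/(2π·227) = 1.131×10^-4 m·K/W
  R'_cellular glass = ln(0.0376/0.0255)/(2πk) = 0.3883/(2π·0.0534) = 1.157 m·K/W
  R'_polyurethane foam = ln(0.0551/0.0376)/(2πk) = 0.3821/(2π·0.0270) = 2.253 m·K/W
  R'_conv,out = 1/(2πr h) = 1/(2π·0.0551·12.2) = 0.2368 m·K/W
ΣR = 1.131×10^-4 + 1.157 + 2.253 + 0.2368 = 3.647 m·K/W
Q' = ΔT/ΣR = (4.03 °C − 20.5 °C)/3.647 = -4.516 W/m
From the inner boundary to the cellular glass/polyurethane foam interface, ΣR_partial = 1.157 m·K/W.
T_interface = T_in − Q'·ΣR_partial = 4.03 °C − (-4.516)(1.157) = 9.26 °C

T = 9.26 °C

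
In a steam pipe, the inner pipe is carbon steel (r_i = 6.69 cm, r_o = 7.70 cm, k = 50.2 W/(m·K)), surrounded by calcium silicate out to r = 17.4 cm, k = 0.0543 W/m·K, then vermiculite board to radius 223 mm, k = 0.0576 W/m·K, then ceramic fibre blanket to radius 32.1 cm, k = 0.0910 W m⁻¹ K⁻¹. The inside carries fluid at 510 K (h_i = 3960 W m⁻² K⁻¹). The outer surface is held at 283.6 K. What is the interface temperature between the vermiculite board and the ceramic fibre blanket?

Series thermal resistances, inner to outer:
  R'_conv,in = 1/(2πr h) = 1/(2π·0.0669·3960) = 6.008×10^-4 m·K/W
  R'_carbon steel = ln(0.0770/0.0669)/(2πk) = 0.1406/(2π·50.2) = 4.458×10^-4 m·K/W
  R'_calcium silicate = ln(0.174/0.0770)/(2πk) = 0.8152/(2π·0.0543) = 2.390 m·K/W
  R'_vermiculite board = ln(0.223/0.174)/(2πk) = 0.2481/(2π·0.0576) = 0.6856 m·K/W
  R'_ceramic fibre blanket = ln(0.321/0.223)/(2πk) = 0.3643/(2π·0.0910) = 0.6371 m·K/W
ΣR = 6.008×10^-4 + 4.458×10^-4 + 2.390 + 0.6856 + 0.6371 = 3.714 m·K/W
Q' = ΔT/ΣR = (510 K − 283.6 K)/3.714 = 60.96 W/m
From the inner boundary to the vermiculite board/ceramic fibre blanket interface, ΣR_partial = 3.077 m·K/W.
T_interface = T_in − Q'·ΣR_partial = 510 K − (60.96)(3.077) = 322.4 K

T = 322.4 K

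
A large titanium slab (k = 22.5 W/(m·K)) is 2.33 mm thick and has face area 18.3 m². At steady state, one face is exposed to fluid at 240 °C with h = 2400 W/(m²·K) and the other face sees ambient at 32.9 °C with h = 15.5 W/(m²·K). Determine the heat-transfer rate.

Treat each layer as a resistance in series:
  R_conv,in = 1/(hA) = 1/(2400·18.3) = 2.277×10^-5 K/W
  R_titanium = L/(kA) = 0.00233/(22.5·18.3) = 5.659×10^-6 K/W
  R_conv,out = 1/(hA) = 1/(15.5·18.3) = 0.003525 K/W
ΣR = 2.277×10^-5 + 5.659×10^-6 + 0.003525 = 0.003553 K/W
Q = ΔT/ΣR = (240 °C − 32.9 °C)/0.003553 = 58300 W

Q = 58.3 kW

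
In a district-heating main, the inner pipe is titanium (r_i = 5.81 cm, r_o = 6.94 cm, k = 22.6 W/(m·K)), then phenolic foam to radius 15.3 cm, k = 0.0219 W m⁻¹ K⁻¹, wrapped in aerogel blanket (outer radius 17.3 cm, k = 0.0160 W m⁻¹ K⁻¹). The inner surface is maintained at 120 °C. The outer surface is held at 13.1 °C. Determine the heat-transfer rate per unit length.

Resistance network (inner→outer):
  R'_titanium = ln(0.0694/0.0581)/(2πk) = 0.1777/(2π·22.6) = 0.001252 m·K/W
  R'_phenolic foam = ln(0.153/0.0694)/(2πk) = 0.7906/(2π·0.0219) = 5.745 m·K/W
  R'_aerogel blanket = ln(0.173/0.153)/(2πk) = 0.1229/(2π·0.0160) = 1.222 m·K/W
ΣR = 0.001252 + 5.745 + 1.222 = 6.968 m·K/W
Q' = ΔT/ΣR = (120 °C − 13.1 °C)/6.968 = 15.3 W/m

Q' = 15.3 W/m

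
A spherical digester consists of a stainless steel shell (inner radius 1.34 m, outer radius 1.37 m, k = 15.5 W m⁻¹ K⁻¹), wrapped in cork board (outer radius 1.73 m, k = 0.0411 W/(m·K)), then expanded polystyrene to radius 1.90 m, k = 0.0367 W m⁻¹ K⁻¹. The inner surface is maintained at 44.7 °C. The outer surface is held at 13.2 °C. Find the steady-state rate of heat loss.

Q = 77.5 W

Resistance network (inner→outer):
  R_stainless steel = (1/1.34 − 1/1.37)/(4πk) = 0.01634/(4π·15.5) = 8.390×10^-5 K/W
  R_cork board = (1/1.37 − 1/1.73)/(4πk) = 0.1519/(4π·0.0411) = 0.2941 K/W
  R_expanded polystyrene = (1/1.73 − 1/1.90)/(4πk) = 0.05172/(4π·0.0367) = 0.1121 K/W
ΣR = 8.390×10^-5 + 0.2941 + 0.1121 = 0.4063 K/W
Q = ΔT/ΣR = (44.7 °C − 13.2 °C)/0.4063 = 77.5 W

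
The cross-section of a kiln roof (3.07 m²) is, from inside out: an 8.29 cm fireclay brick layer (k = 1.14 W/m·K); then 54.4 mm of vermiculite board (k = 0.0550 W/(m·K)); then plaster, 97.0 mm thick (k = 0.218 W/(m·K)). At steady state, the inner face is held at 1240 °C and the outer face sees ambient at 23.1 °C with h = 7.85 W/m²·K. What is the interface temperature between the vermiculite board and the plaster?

T = 449 °C

Series thermal resistances, inner to outer:
  R_fireclay brick = L/(kA) = 0.0829/(1.14·3.07) = 0.02369 K/W
  R_vermiculite board = L/(kA) = 0.0544/(0.0550·3.07) = 0.3222 K/W
  R_plaster = L/(kA) = 0.0970/(0.218·3.07) = 0.1449 K/W
  R_conv,out = 1/(hA) = 1/(7.85·3.07) = 0.04149 K/W
ΣR = 0.02369 + 0.3222 + 0.1449 + 0.04149 = 0.5323 K/W
Q = ΔT/ΣR = (1240 °C − 23.1 °C)/0.5323 = 2286 W
From the inner boundary to the vermiculite board/plaster interface, ΣR_partial = 0.3459 K/W.
T_interface = T_in − Q·ΣR_partial = 1240 °C − (2286)(0.3459) = 449 °C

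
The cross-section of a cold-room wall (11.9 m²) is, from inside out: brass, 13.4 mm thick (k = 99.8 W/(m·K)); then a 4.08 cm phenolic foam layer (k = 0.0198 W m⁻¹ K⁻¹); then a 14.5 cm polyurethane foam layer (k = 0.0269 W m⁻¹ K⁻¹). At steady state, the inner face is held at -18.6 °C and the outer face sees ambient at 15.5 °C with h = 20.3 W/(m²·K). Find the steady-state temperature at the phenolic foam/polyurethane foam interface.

T = -9.23 °C

Resistance network (inner→outer):
  R_brass = L/(kA) = 0.0134/(99.8·11.9) = 1.128×10^-5 K/W
  R_phenolic foam = L/(kA) = 0.0408/(0.0198·11.9) = 0.1732 K/W
  R_polyurethane foam = L/(kA) = 0.145/(0.0269·11.9) = 0.4530 K/W
  R_conv,out = 1/(hA) = 1/(20.3·11.9) = 0.004140 K/W
ΣR = 1.128×10^-5 + 0.1732 + 0.4530 + 0.004140 = 0.6304 K/W
Q = ΔT/ΣR = (-18.6 °C − 15.5 °C)/0.6304 = -54.09 W
From the inner boundary to the phenolic foam/polyurethane foam interface, ΣR_partial = 0.1732 K/W.
T_interface = T_in − Q·ΣR_partial = -18.6 °C − (-54.09)(0.1732) = -9.23 °C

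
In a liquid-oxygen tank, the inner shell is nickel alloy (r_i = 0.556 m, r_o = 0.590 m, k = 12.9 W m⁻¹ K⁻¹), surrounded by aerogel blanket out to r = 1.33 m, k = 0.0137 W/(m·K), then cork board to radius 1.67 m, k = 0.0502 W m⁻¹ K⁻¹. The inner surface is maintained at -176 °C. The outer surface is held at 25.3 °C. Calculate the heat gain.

Treat each layer as a resistance in series:
  R_nickel alloy = (1/0.556 − 1/0.590)/(4πk) = 0.1036/(4π·12.9) = 6.394×10^-4 K/W
  R_aerogel blanket = (1/0.590 − 1/1.33)/(4πk) = 0.9430/(4π·0.0137) = 5.478 K/W
  R_cork board = (1/1.33 − 1/1.67)/(4πk) = 0.1531/(4π·0.0502) = 0.2427 K/W
ΣR = 6.394×10^-4 + 5.478 + 0.2427 = 5.721 K/W
Q = ΔT/ΣR = (-176 °C − 25.3 °C)/5.721 = -35.2 W
(Negative Q ⇒ heat flows inward; heat gain = 35.2 W.)

Q = 35.2 W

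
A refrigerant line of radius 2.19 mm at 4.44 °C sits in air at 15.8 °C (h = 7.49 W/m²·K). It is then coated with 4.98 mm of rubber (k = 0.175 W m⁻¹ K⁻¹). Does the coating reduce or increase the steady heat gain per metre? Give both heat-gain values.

Critical radius for a cylinder: r_cr = k/h = 0.0234 m = 2.34 cm.
Outer radius after coating: r₂ = 0.00219 + 0.00498 = 0.00717 m.
Since r₁ < r_cr and r₂ ≤ r_cr, the coating moves toward the maximum at r_cr — heat gain rises.
Bare: R = 1/(2πr₁h) = 9.703 m·K/W; Q = 11.36/9.703 = 1.17 W/m.
Coated: R = R_cond + R_conv = 4.042 m·K/W; Q = 11.36/4.042 = 2.81 W/m.

increases: 1.17 → 2.81 W/m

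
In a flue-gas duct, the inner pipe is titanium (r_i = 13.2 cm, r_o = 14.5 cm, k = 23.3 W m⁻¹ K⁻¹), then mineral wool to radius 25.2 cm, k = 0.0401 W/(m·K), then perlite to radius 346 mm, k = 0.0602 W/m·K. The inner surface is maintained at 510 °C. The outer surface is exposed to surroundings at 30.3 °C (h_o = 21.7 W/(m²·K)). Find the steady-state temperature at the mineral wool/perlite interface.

T = 165 °C

Series thermal resistances, inner to outer:
  R'_titanium = ln(0.145/0.132)/(2πk) = 0.09393/(2π·23.3) = 6.416×10^-4 m·K/W
  R'_mineral wool = ln(0.252/0.145)/(2πk) = 0.5527/(2π·0.0401) = 2.194 m·K/W
  R'_perlite = ln(0.346/0.252)/(2πk) = 0.3170/(2π·0.0602) = 0.8381 m·K/W
  R'_conv,out = 1/(2πr h) = 1/(2π·0.346·21.7) = 0.02120 m·K/W
ΣR = 6.416×10^-4 + 2.194 + 0.8381 + 0.02120 = 3.054 m·K/W
Q' = ΔT/ΣR = (510 °C − 30.3 °C)/3.054 = 157.1 W/m
From the inner boundary to the mineral wool/perlite interface, ΣR_partial = 2.195 m·K/W.
T_interface = T_in − Q'·ΣR_partial = 510 °C − (157.1)(2.195) = 165 °C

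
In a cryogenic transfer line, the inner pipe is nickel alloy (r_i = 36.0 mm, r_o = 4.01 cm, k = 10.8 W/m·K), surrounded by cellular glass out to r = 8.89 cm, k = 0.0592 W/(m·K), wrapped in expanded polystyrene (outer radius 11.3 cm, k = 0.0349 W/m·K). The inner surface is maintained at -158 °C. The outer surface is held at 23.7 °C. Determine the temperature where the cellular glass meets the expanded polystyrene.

T = -37.7 °C

Series thermal resistances, inner to outer:
  R'_nickel alloy = ln(0.0401/0.0360)/(2πk) = 0.1079/(2π·10.8) = 0.001589 m·K/W
  R'_cellular glass = ln(0.0889/0.0401)/(2πk) = 0.7961/(2π·0.0592) = 2.140 m·K/W
  R'_expanded polystyrene = ln(0.113/0.0889)/(2πk) = 0.2399/(2π·0.0349) = 1.094 m·K/W
ΣR = 0.001589 + 2.140 + 1.094 = 3.236 m·K/W
Q' = ΔT/ΣR = (-158 °C − 23.7 °C)/3.236 = -56.15 W/m
From the inner boundary to the cellular glass/expanded polystyrene interface, ΣR_partial = 2.142 m·K/W.
T_interface = T_in − Q'·ΣR_partial = -158 °C − (-56.15)(2.142) = -37.7 °C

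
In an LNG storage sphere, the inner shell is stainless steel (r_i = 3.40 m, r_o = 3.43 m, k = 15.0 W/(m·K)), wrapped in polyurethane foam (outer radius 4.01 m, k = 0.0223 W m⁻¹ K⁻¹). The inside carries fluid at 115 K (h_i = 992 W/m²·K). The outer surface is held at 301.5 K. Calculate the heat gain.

Treat each layer as a resistance in series:
  R_conv,in = 1/(4πr²h) = 1/(4π·3.40²·992) = 6.939×10^-6 K/W
  R_stainless steel = (1/3.40 − 1/3.43)/(4πk) = 0.002572/(4π·15.0) = 1.365×10^-5 K/W
  R_polyurethane foam = (1/3.43 − 1/4.01)/(4πk) = 0.04217/(4π·0.0223) = 0.1505 K/W
ΣR = 6.939×10^-6 + 1.365×10^-5 + 0.1505 = 0.1505 K/W
Q = ΔT/ΣR = (115 K − 301.5 K)/0.1505 = -1240 W
(Negative Q ⇒ heat flows inward; heat gain = 1240 W.)

Q = 1240 W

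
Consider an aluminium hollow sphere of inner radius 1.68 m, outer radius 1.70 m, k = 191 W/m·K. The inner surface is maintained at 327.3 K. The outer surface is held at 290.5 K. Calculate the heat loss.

Q = 4πk·ΔT/(1/r₁ − 1/r₂) = 4π × 191 × 36.8 / (1/1.68 − 1/1.70) = 1.26×10^7 W

Q = 12600 kW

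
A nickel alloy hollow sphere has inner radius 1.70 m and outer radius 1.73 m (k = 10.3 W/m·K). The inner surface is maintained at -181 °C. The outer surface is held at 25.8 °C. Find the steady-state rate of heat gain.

Q = 4πk·ΔT/(1/r₁ − 1/r₂) = 4π × 10.3 × 206.8 / (1/1.70 − 1/1.73) = 2.62×10^6 W

Q = 2620 kW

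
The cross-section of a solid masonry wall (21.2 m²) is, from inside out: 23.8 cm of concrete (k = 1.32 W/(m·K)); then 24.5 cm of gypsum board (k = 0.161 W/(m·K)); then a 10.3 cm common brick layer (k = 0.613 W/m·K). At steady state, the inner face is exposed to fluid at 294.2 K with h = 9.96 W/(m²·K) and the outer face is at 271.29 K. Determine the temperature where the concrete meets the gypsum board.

Series thermal resistances, inner to outer:
  R_conv,in = 1/(hA) = 1/(9.96·21.2) = 0.004736 K/W
  R_concrete = L/(kA) = 0.238/(1.32·21.2) = 0.008505 K/W
  R_gypsum board = L/(kA) = 0.245/(0.161·21.2) = 0.07178 K/W
  R_common brick = L/(kA) = 0.103/(0.613·21.2) = 0.007926 K/W
ΣR = 0.004736 + 0.008505 + 0.07178 + 0.007926 = 0.09295 K/W
Q = ΔT/ΣR = (294.2 K − 271.29 K)/0.09295 = 246.5 W
From the inner boundary to the concrete/gypsum board interface, ΣR_partial = 0.01324 K/W.
T_interface = T_in − Q·ΣR_partial = 294.2 K − (246.5)(0.01324) = 290.9 K

T = 290.9 K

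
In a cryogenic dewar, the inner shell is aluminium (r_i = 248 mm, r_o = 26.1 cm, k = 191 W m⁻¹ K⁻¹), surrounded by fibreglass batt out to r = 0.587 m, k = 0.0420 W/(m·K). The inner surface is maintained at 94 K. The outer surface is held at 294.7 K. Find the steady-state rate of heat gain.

Q = 49.8 W

Treat each layer as a resistance in series:
  R_aluminium = (1/0.248 − 1/0.261)/(4πk) = 0.2008/(4π·191) = 8.368×10^-5 K/W
  R_fibreglass batt = (1/0.261 − 1/0.587)/(4πk) = 2.128/(4π·0.0420) = 4.032 K/W
ΣR = 8.368×10^-5 + 4.032 = 4.032 K/W
Q = ΔT/ΣR = (94 K − 294.7 K)/4.032 = -49.8 W
(Negative Q ⇒ heat flows inward; heat gain = 49.8 W.)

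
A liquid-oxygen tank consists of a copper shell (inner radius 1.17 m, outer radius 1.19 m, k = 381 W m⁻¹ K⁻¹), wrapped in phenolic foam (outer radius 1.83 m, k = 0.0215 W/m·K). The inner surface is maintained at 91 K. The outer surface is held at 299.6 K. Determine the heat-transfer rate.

Series thermal resistances, inner to outer:
  R_copper = (1/1.17 − 1/1.19)/(4πk) = 0.01436/(4π·381) = 3.000×10^-6 K/W
  R_phenolic foam = (1/1.19 − 1/1.83)/(4πk) = 0.2939/(4π·0.0215) = 1.088 K/W
ΣR = 3.000×10^-6 + 1.088 = 1.088 K/W
Q = ΔT/ΣR = (91 K − 299.6 K)/1.088 = -192 W
(Negative Q ⇒ heat flows inward; heat gain = 192 W.)

Q = 192 W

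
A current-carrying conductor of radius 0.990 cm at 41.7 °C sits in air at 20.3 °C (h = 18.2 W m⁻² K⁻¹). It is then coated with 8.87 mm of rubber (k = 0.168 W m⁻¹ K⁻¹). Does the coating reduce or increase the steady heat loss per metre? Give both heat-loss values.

reduces: 24.2 → 20.0 W/m

Critical radius for a cylinder: r_cr = k/h = 0.00923 m = 0.923 cm.
Outer radius after coating: r₂ = 0.00990 + 0.00887 = 0.01877 m.
Since r₁ ≥ r_cr, any added insulation reduces the heat loss.
Bare: R = 1/(2πr₁h) = 0.8833 m·K/W; Q = 21.4/0.8833 = 24.2 W/m.
Coated: R = R_cond + R_conv = 1.072 m·K/W; Q = 21.4/1.072 = 20.0 W/m.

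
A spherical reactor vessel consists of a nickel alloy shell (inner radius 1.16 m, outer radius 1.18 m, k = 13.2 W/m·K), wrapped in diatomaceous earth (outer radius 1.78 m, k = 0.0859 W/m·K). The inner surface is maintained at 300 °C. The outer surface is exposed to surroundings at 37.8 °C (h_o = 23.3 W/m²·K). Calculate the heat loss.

Q = 986 W

Treat each layer as a resistance in series:
  R_nickel alloy = (1/1.16 − 1/1.18)/(4πk) = 0.01461/(4π·13.2) = 8.809×10^-5 K/W
  R_diatomaceous earth = (1/1.18 − 1/1.78)/(4πk) = 0.2857/(4π·0.0859) = 0.2646 K/W
  R_conv,out = 1/(4πr²h) = 1/(4π·1.78²·23.3) = 0.001078 K/W
ΣR = 8.809×10^-5 + 0.2646 + 0.001078 = 0.2658 K/W
Q = ΔT/ΣR = (300 °C − 37.8 °C)/0.2658 = 986 W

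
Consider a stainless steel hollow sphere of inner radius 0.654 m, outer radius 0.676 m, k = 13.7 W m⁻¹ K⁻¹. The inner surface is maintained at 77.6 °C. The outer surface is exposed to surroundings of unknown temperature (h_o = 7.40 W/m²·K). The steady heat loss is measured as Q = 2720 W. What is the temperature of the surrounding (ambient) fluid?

Series resistances:
  R_stainless steel = (1/0.654 − 1/0.676)/(4πk) = 0.04976/(4π·13.7) = 2.890×10^-4 K/W
  R_conv,out = 1/(4πr²h) = 1/(4π·0.676²·7.40) = 0.02353 K/W
ΣR = 0.02382 K/W
ΔT = Q·ΣR = 2720 × 0.02382 = 64.79 K
Heat flows outward, so T_out = T_in − ΔT = 77.6 − 64.79 = 12.8 °C

T_out = 12.8 °C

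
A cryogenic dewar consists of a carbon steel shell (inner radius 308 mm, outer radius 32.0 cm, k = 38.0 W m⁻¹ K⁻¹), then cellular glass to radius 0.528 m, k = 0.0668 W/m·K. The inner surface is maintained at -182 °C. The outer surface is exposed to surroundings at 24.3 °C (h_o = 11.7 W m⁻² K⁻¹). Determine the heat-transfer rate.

Q = 138 W

Treat each layer as a resistance in series:
  R_carbon steel = (1/0.308 − 1/0.320)/(4πk) = 0.1218/(4π·38.0) = 2.550×10^-4 K/W
  R_cellular glass = (1/0.320 − 1/0.528)/(4πk) = 1.231/(4π·0.0668) = 1.467 K/W
  R_conv,out = 1/(4πr²h) = 1/(4π·0.528²·11.7) = 0.02440 K/W
ΣR = 2.550×10^-4 + 1.467 + 0.02440 = 1.492 K/W
Q = ΔT/ΣR = (-182 °C − 24.3 °C)/1.492 = -138 W
(Negative Q ⇒ heat flows inward; heat gain = 138 W.)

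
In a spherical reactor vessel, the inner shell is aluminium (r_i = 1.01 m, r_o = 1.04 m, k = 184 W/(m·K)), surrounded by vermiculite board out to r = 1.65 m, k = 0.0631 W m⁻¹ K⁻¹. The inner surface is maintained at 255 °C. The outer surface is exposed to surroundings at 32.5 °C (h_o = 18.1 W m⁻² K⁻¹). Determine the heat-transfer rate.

Q = 495 W

Series thermal resistances, inner to outer:
  R_aluminium = (1/1.01 − 1/1.04)/(4πk) = 0.02856/(4π·184) = 1.235×10^-5 K/W
  R_vermiculite board = (1/1.04 − 1/1.65)/(4πk) = 0.3555/(4π·0.0631) = 0.4483 K/W
  R_conv,out = 1/(4πr²h) = 1/(4π·1.65²·18.1) = 0.001615 K/W
ΣR = 1.235×10^-5 + 0.4483 + 0.001615 = 0.4499 K/W
Q = ΔT/ΣR = (255 °C − 32.5 °C)/0.4499 = 495 W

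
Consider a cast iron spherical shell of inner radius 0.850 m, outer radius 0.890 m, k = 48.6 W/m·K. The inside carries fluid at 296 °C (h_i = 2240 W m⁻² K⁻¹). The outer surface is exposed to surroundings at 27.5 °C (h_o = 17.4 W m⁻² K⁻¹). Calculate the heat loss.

Series thermal resistances, inner to outer:
  R_conv,in = 1/(4πr²h) = 1/(4π·0.850²·2240) = 4.917×10^-5 K/W
  R_cast iron = (1/0.850 − 1/0.890)/(4πk) = 0.05288/(4π·48.6) = 8.658×10^-5 K/W
  R_conv,out = 1/(4πr²h) = 1/(4π·0.890²·17.4) = 0.005774 K/W
ΣR = 4.917×10^-5 + 8.658×10^-5 + 0.005774 = 0.005910 K/W
Q = ΔT/ΣR = (296 °C − 27.5 °C)/0.005910 = 45400 W

Q = 45.4 kW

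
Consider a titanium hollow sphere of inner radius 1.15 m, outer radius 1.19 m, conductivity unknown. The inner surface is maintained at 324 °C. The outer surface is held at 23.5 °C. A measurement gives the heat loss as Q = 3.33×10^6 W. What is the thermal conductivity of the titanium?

ΣR = ΔT/Q = |324 − 23.5|/3.33×10^6 = 9.024×10^-5 K/W
(1/r₁−1/r₂)/(4πk) = 9.024×10^-5 ⇒ k = 0.02923/(4π·9.024×10^-5) = 25.8 W/m·K

k = 25.8 W/m·K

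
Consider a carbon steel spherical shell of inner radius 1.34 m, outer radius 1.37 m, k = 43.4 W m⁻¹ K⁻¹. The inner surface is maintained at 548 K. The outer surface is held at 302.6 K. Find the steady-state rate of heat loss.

Q = 4πk·ΔT/(1/r₁ − 1/r₂) = 4π × 43.4 × 245.4 / (1/1.34 − 1/1.37) = 8.19×10^6 W

Q = 8190 kW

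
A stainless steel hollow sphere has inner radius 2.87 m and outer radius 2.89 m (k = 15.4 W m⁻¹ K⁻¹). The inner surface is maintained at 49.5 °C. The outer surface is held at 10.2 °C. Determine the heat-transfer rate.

Q = 3150 kW

Q = 4πk·ΔT/(1/r₁ − 1/r₂) = 4π × 15.4 × 39.3 / (1/2.87 − 1/2.89) = 3.15×10^6 W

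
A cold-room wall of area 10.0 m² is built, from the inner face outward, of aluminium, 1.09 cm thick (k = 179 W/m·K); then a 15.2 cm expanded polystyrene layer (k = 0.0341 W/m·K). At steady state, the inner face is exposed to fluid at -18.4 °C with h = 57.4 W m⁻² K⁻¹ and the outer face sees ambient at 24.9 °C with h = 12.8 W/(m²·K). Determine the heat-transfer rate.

Q = 95.1 W

Treat each layer as a resistance in series:
  R_conv,in = 1/(hA) = 1/(57.4·10.0) = 0.001742 K/W
  R_aluminium = L/(kA) = 0.0109/(179·10.0) = 6.089×10^-6 K/W
  R_expanded polystyrene = L/(kA) = 0.152/(0.0341·10.0) = 0.4457 K/W
  R_conv,out = 1/(hA) = 1/(12.8·10.0) = 0.007812 K/W
ΣR = 0.001742 + 6.089×10^-6 + 0.4457 + 0.007812 = 0.4553 K/W
Q = ΔT/ΣR = (-18.4 °C − 24.9 °C)/0.4553 = -95.1 W
(Negative Q ⇒ heat flows inward; heat gain = 95.1 W.)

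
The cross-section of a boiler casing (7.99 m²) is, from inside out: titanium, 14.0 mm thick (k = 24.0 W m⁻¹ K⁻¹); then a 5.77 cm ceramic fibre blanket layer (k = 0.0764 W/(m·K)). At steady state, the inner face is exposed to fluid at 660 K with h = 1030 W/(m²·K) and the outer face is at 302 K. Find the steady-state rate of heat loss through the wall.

Resistance network (inner→outer):
  R_conv,in = 1/(hA) = 1/(1030·7.99) = 1.215×10^-4 K/W
  R_titanium = L/(kA) = 0.0140/(24.0·7.99) = 7.301×10^-5 K/W
  R_ceramic fibre blanket = L/(kA) = 0.0577/(0.0764·7.99) = 0.09452 K/W
ΣR = 1.215×10^-4 + 7.301×10^-5 + 0.09452 = 0.09471 K/W
Q = ΔT/ΣR = (660 K − 302 K)/0.09471 = 3780 W

Q = 3.78 kW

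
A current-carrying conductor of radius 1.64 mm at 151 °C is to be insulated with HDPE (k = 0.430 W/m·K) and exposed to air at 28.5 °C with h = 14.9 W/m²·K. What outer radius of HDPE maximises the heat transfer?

For a cylinder, r_cr = k_ins/h = 0.430/14.9 = 0.0289 m = 2.89 cm

r_cr = 2.89 cm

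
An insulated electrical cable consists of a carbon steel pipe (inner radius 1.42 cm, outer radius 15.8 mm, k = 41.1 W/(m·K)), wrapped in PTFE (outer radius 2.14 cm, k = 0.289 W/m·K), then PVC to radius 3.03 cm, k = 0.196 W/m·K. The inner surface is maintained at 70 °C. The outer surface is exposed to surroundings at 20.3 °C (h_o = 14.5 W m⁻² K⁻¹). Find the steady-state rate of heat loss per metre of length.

Q' = 61.2 W/m

Treat each layer as a resistance in series:
  R'_carbon steel = ln(0.0158/0.0142)/(2πk) = 0.1068/(2π·41.1) = 4.134×10^-4 m·K/W
  R'_PTFE = ln(0.0214/0.0158)/(2πk) = 0.3034/(2π·0.289) = 0.1671 m·K/W
  R'_PVC = ln(0.0303/0.0214)/(2πk) = 0.3478/(2π·0.196) = 0.2824 m·K/W
  R'_conv,out = 1/(2πr h) = 1/(2π·0.0303·14.5) = 0.3623 m·K/W
ΣR = 4.134×10^-4 + 0.1671 + 0.2824 + 0.3623 = 0.8122 m·K/W
Q' = ΔT/ΣR = (70 °C − 20.3 °C)/0.8122 = 61.2 W/m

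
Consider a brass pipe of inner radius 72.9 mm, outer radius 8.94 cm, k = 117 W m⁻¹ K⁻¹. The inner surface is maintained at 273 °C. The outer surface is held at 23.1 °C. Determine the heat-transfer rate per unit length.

Q' = 2πk·ΔT/ln(r₂/r₁) = 2π × 117 × 249.9 / ln(0.0894/0.0729) = 9.00×10^5 W/m

Q' = 9.00×10^5 W/m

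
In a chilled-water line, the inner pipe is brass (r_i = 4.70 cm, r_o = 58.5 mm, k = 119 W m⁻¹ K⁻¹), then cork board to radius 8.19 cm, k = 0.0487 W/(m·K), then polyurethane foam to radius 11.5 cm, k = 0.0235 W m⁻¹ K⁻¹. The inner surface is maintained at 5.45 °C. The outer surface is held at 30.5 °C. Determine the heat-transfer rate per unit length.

Series thermal resistances, inner to outer:
  R'_brass = ln(0.0585/0.0470)/(2πk) = 0.2189/(2π·119) = 2.927×10^-4 m·K/W
  R'_cork board = ln(0.0819/0.0585)/(2πk) = 0.3365/(2π·0.0487) = 1.100 m·K/W
  R'_polyurethane foam = ln(0.115/0.0819)/(2πk) = 0.3394/(2π·0.0235) = 2.299 m·K/W
ΣR = 2.927×10^-4 + 1.100 + 2.299 = 3.399 m·K/W
Q' = ΔT/ΣR = (5.45 °C − 30.5 °C)/3.399 = -7.37 W/m
(Negative Q' ⇒ heat flows inward; heat gain = 7.37 W/m.)

Q' = 7.37 W/m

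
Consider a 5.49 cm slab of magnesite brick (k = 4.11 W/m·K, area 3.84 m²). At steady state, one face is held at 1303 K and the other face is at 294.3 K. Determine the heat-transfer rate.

Q = kA·ΔT/L = 4.11 × 3.84 × |1303 K − 294.3 K| / 0.0549 = 2.90×10^5 W

Q = 290 kW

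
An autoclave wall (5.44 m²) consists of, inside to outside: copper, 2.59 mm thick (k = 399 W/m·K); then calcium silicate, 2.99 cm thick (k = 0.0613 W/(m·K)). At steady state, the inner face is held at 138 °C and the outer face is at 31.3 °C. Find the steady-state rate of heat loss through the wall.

Q = 1190 W

Resistance network (inner→outer):
  R_copper = L/(kA) = 0.00259/(399·5.44) = 1.193×10^-6 K/W
  R_calcium silicate = L/(kA) = 0.0299/(0.0613·5.44) = 0.08966 K/W
ΣR = 1.193×10^-6 + 0.08966 = 0.08966 K/W
Q = ΔT/ΣR = (138 °C − 31.3 °C)/0.08966 = 1190 W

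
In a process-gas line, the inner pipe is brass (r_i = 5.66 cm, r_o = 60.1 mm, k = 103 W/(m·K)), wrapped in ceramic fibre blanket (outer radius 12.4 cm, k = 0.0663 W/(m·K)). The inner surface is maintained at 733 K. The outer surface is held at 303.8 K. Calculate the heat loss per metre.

Series thermal resistances, inner to outer:
  R'_brass = ln(0.0601/0.0566)/(2πk) = 0.06000/(2π·103) = 9.271×10^-5 m·K/W
  R'_ceramic fibre blanket = ln(0.124/0.0601)/(2πk) = 0.7243/(2π·0.0663) = 1.739 m·K/W
ΣR = 9.271×10^-5 + 1.739 = 1.739 m·K/W
Q' = ΔT/ΣR = (733 K − 303.8 K)/1.739 = 247 W/m

Q' = 247 W/m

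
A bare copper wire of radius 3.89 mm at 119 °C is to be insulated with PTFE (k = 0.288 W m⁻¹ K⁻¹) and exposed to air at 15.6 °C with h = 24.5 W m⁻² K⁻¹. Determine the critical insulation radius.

r_cr = 1.18 cm

For a cylinder, r_cr = k_ins/h = 0.288/24.5 = 0.0118 m = 1.18 cm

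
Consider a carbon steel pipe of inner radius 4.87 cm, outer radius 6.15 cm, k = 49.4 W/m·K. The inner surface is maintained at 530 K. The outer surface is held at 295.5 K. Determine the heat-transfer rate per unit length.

Q' = 2πk·ΔT/ln(r₂/r₁) = 2π × 49.4 × 234.5 / ln(0.0615/0.0487) = 3.12×10^5 W/m

Q' = 312 kW/m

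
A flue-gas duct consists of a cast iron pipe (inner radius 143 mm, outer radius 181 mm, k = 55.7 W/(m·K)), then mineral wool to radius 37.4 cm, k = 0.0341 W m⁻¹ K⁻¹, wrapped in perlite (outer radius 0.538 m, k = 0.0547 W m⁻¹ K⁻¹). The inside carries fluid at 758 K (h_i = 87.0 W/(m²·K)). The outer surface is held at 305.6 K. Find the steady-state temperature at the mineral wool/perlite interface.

T = 413 K

Series thermal resistances, inner to outer:
  R'_conv,in = 1/(2πr h) = 1/(2π·0.143·87.0) = 0.01279 m·K/W
  R'_cast iron = ln(0.181/0.143)/(2πk) = 0.2357/(2π·55.7) = 6.733×10^-4 m·K/W
  R'_mineral wool = ln(0.374/0.181)/(2πk) = 0.7258/(2π·0.0341) = 3.387 m·K/W
  R'_perlite = ln(0.538/0.374)/(2πk) = 0.3636/(2π·0.0547) = 1.058 m·K/W
ΣR = 0.01279 + 6.733×10^-4 + 3.387 + 1.058 = 4.458 m·K/W
Q' = ΔT/ΣR = (758 K − 305.6 K)/4.458 = 101.5 W/m
From the inner boundary to the mineral wool/perlite interface, ΣR_partial = 3.400 m·K/W.
T_interface = T_in − Q'·ΣR_partial = 758 K − (101.5)(3.400) = 413 K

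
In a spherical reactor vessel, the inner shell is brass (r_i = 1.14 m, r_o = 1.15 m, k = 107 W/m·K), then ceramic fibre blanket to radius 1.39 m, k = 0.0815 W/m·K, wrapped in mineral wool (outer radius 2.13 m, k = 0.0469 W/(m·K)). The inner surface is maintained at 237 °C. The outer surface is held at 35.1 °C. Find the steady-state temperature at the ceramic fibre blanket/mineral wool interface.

T = 185 °C

Resistance network (inner→outer):
  R_brass = (1/1.14 − 1/1.15)/(4πk) = 0.007628/(4π·107) = 5.673×10^-6 K/W
  R_ceramic fibre blanket = (1/1.15 − 1/1.39)/(4πk) = 0.1501/(4π·0.0815) = 0.1466 K/W
  R_mineral wool = (1/1.39 − 1/2.13)/(4πk) = 0.2499/(4π·0.0469) = 0.4241 K/W
ΣR = 5.673×10^-6 + 0.1466 + 0.4241 = 0.5707 K/W
Q = ΔT/ΣR = (237 °C − 35.1 °C)/0.5707 = 353.8 W
From the inner boundary to the ceramic fibre blanket/mineral wool interface, ΣR_partial = 0.1466 K/W.
T_interface = T_in − Q·ΣR_partial = 237 °C − (353.8)(0.1466) = 185 °C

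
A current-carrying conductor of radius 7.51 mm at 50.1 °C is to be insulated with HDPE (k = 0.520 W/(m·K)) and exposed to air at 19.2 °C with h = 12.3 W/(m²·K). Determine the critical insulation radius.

r_cr = 4.23 cm

For a cylinder, r_cr = k_ins/h = 0.520/12.3 = 0.0423 m = 4.23 cm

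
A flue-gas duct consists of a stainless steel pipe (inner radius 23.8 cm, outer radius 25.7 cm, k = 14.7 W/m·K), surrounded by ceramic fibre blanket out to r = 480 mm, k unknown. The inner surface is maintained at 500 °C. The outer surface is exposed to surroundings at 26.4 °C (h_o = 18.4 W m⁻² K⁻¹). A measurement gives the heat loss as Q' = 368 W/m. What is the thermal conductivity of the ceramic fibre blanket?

ΣR = ΔT/Q' = |500 − 26.4|/368 = 1.287 m·K/W
Known resistances:
  R'_stainless steel = ln(0.257/0.238)/(2πk) = 0.07681/(2π·14.7) = 8.316×10^-4 m·K/W
  R'_conv,out = 1/(2πr h) = 1/(2π·0.480·18.4) = 0.01802 m·K/W
R_ceramic fibre blanket = ΣR − ΣR_known = 1.287 − 0.01885 = 1.268 m·K/W
ln(r₂/r₁)/(2πk) = 1.268 ⇒ k = 0.6247/(2π·1.268) = 0.0784 W/m·K

k = 0.0784 W/m·K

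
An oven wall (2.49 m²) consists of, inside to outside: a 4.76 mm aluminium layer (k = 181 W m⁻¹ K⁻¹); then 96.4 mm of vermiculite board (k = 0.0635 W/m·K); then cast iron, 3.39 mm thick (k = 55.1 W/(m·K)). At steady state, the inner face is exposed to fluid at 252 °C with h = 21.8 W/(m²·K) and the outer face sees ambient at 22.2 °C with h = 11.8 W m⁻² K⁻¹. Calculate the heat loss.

Q = 347 W

Treat each layer as a resistance in series:
  R_conv,in = 1/(hA) = 1/(21.8·2.49) = 0.01842 K/W
  R_aluminium = L/(kA) = 0.00476/(181·2.49) = 1.056×10^-5 K/W
  R_vermiculite board = L/(kA) = 0.0964/(0.0635·2.49) = 0.6097 K/W
  R_cast iron = L/(kA) = 0.00339/(55.1·2.49) = 2.471×10^-5 K/W
  R_conv,out = 1/(hA) = 1/(11.8·2.49) = 0.03403 K/W
ΣR = 0.01842 + 1.056×10^-5 + 0.6097 + 2.471×10^-5 + 0.03403 = 0.6622 K/W
Q = ΔT/ΣR = (252 °C − 22.2 °C)/0.6622 = 347 W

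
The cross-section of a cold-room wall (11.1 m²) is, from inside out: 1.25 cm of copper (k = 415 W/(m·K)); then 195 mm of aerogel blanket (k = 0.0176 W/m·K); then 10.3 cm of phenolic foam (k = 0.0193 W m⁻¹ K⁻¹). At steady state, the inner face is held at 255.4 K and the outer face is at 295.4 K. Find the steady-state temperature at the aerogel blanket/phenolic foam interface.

T = 282.40 K

Resistance network (inner→outer):
  R_copper = L/(kA) = 0.0125/(415·11.1) = 2.714×10^-6 K/W
  R_aerogel blanket = L/(kA) = 0.195/(0.0176·11.1) = 0.9982 K/W
  R_phenolic foam = L/(kA) = 0.103/(0.0193·11.1) = 0.4808 K/W
ΣR = 2.714×10^-6 + 0.9982 + 0.4808 = 1.479 K/W
Q = ΔT/ΣR = (255.4 K − 295.4 K)/1.479 = -27.05 W
From the inner boundary to the aerogel blanket/phenolic foam interface, ΣR_partial = 0.9982 K/W.
T_interface = T_in − Q·ΣR_partial = 255.4 K − (-27.05)(0.9982) = 282.40 K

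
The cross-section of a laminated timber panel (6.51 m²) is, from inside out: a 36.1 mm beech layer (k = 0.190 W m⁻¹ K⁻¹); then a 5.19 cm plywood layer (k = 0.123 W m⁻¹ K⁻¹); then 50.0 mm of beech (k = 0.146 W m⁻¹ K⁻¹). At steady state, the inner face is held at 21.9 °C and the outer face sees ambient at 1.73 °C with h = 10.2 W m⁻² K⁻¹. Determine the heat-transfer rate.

Series thermal resistances, inner to outer:
  R_beech = L/(kA) = 0.0361/(0.190·6.51) = 0.02919 K/W
  R_plywood = L/(kA) = 0.0519/(0.123·6.51) = 0.06482 K/W
  R_beech = L/(kA) = 0.0500/(0.146·6.51) = 0.05261 K/W
  R_conv,out = 1/(hA) = 1/(10.2·6.51) = 0.01506 K/W
ΣR = 0.02919 + 0.06482 + 0.05261 + 0.01506 = 0.1617 K/W
Q = ΔT/ΣR = (21.9 °C − 1.73 °C)/0.1617 = 125 W

Q = 125 W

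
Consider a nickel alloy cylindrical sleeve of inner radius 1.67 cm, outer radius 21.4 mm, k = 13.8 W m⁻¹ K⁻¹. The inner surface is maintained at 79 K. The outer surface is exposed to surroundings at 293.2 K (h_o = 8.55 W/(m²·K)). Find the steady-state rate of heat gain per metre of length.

Q' = 245 W/m

Treat each layer as a resistance in series:
  R'_nickel alloy = ln(0.0214/0.0167)/(2πk) = 0.2480/(2π·13.8) = 0.002860 m·K/W
  R'_conv,out = 1/(2πr h) = 1/(2π·0.0214·8.55) = 0.8698 m·K/W
ΣR = 0.002860 + 0.8698 = 0.8727 m·K/W
Q' = ΔT/ΣR = (79 K − 293.2 K)/0.8727 = -245 W/m
(Negative Q' ⇒ heat flows inward; heat gain = 245 W/m.)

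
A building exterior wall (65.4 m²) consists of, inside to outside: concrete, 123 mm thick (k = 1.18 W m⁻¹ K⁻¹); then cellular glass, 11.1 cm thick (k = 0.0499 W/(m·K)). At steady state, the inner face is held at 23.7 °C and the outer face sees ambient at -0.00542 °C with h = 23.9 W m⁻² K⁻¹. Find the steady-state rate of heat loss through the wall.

Treat each layer as a resistance in series:
  R_concrete = L/(kA) = 0.123/(1.18·65.4) = 0.001594 K/W
  R_cellular glass = L/(kA) = 0.111/(0.0499·65.4) = 0.03401 K/W
  R_conv,out = 1/(hA) = 1/(23.9·65.4) = 6.398×10^-4 K/W
ΣR = 0.001594 + 0.03401 + 6.398×10^-4 = 0.03624 K/W
Q = ΔT/ΣR = (23.7 °C − -0.00542 °C)/0.03624 = 654 W

Q = 654 W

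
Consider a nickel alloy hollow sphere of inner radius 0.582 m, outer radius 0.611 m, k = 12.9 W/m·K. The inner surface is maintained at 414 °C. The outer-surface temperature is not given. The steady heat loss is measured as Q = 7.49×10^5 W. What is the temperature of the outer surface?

T_out = 37.2 °C

Series resistances:
  R_nickel alloy = (1/0.582 − 1/0.611)/(4πk) = 0.08155/(4π·12.9) = 5.031×10^-4 K/W
ΣR = 5.031×10^-4 K/W
ΔT = Q·ΣR = 7.49×10^5 × 5.031×10^-4 = 376.8 K
Heat flows outward, so T_out = T_in − ΔT = 414 − 376.8 = 37.2 °C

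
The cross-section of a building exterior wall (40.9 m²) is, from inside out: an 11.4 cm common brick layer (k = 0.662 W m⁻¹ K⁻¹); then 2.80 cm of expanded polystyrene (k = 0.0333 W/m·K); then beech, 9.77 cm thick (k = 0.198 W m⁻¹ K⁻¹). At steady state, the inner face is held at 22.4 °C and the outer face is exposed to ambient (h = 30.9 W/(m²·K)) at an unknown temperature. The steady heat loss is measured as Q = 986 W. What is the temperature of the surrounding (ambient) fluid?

Sum the resistances:
  R_common brick = L/(kA) = 0.114/(0.662·40.9) = 0.004210 K/W
  R_expanded polystyrene = L/(kA) = 0.0280/(0.0333·40.9) = 0.02056 K/W
  R_beech = L/(kA) = 0.0977/(0.198·40.9) = 0.01206 K/W
  R_conv,out = 1/(hA) = 1/(30.9·40.9) = 7.913×10^-4 K/W
ΣR = 0.03762 K/W
ΔT = Q·ΣR = 986 × 0.03762 = 37.09 K
Heat flows outward, so T_out = T_in − ΔT = 22.4 − 37.09 = -14.7 °C

T_out = -14.7 °C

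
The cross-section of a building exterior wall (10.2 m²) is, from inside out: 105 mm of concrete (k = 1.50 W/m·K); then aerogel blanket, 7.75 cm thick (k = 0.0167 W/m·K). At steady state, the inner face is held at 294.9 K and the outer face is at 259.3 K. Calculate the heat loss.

Treat each layer as a resistance in series:
  R_concrete = L/(kA) = 0.105/(1.50·10.2) = 0.006863 K/W
  R_aerogel blanket = L/(kA) = 0.0775/(0.0167·10.2) = 0.4550 K/W
ΣR = 0.006863 + 0.4550 = 0.4619 K/W
Q = ΔT/ΣR = (294.9 K − 259.3 K)/0.4619 = 77.1 W

Q = 77.1 W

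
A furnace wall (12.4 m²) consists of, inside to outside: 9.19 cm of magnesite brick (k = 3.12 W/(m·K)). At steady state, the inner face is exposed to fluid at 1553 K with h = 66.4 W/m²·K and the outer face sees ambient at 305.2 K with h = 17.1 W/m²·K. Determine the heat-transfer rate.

Q = 150 kW

Series thermal resistances, inner to outer:
  R_conv,in = 1/(hA) = 1/(66.4·12.4) = 0.001215 K/W
  R_magnesite brick = L/(kA) = 0.0919/(3.12·12.4) = 0.002375 K/W
  R_conv,out = 1/(hA) = 1/(17.1·12.4) = 0.004716 K/W
ΣR = 0.001215 + 0.002375 + 0.004716 = 0.008306 K/W
Q = ΔT/ΣR = (1553 K − 305.2 K)/0.008306 = 1.50×10^5 W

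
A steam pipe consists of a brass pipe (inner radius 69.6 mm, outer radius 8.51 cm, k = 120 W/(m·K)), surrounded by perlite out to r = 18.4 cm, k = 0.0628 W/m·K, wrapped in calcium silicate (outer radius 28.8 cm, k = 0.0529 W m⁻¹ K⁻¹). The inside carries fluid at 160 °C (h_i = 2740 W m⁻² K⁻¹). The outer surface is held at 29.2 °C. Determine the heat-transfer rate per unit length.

Q' = 39.6 W/m

Series thermal resistances, inner to outer:
  R'_conv,in = 1/(2πr h) = 1/(2π·0.0696·2740) = 8.346×10^-4 m·K/W
  R'_brass = ln(0.0851/0.0696)/(2πk) = 0.2011/(2π·120) = 2.667×10^-4 m·K/W
  R'_perlite = ln(0.184/0.0851)/(2πk) = 0.7711/(2π·0.0628) = 1.954 m·K/W
  R'_calcium silicate = ln(0.288/0.184)/(2πk) = 0.4480/(2π·0.0529) = 1.348 m·K/W
ΣR = 8.346×10^-4 + 2.667×10^-4 + 1.954 + 1.348 = 3.303 m·K/W
Q' = ΔT/ΣR = (160 °C − 29.2 °C)/3.303 = 39.6 W/m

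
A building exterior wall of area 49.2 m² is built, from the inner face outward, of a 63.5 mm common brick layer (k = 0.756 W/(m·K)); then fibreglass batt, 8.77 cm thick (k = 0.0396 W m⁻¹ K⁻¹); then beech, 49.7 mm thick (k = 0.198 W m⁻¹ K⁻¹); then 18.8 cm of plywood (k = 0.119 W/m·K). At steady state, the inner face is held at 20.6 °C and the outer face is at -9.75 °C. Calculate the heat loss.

Q = 362 W

Treat each layer as a resistance in series:
  R_common brick = L/(kA) = 0.0635/(0.756·49.2) = 0.001707 K/W
  R_fibreglass batt = L/(kA) = 0.0877/(0.0396·49.2) = 0.04501 K/W
  R_beech = L/(kA) = 0.0497/(0.198·49.2) = 0.005102 K/W
  R_plywood = L/(kA) = 0.188/(0.119·49.2) = 0.03211 K/W
ΣR = 0.001707 + 0.04501 + 0.005102 + 0.03211 = 0.08393 K/W
Q = ΔT/ΣR = (20.6 °C − -9.75 °C)/0.08393 = 362 W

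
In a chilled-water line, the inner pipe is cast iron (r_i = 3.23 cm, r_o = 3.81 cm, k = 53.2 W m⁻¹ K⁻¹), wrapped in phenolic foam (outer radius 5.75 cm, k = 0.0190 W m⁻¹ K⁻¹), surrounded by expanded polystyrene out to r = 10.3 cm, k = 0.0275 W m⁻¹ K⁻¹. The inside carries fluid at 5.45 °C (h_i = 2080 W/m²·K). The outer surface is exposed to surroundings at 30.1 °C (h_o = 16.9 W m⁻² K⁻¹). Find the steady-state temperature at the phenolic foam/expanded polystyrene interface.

T = 17.7 °C

Resistance network (inner→outer):
  R'_conv,in = 1/(2πr h) = 1/(2π·0.0323·2080) = 0.002369 m·K/W
  R'_cast iron = ln(0.0381/0.0323)/(2πk) = 0.1651/(2π·53.2) = 4.941×10^-4 m·K/W
  R'_phenolic foam = ln(0.0575/0.0381)/(2πk) = 0.4116/(2π·0.0190) = 3.448 m·K/W
  R'_expanded polystyrene = ln(0.103/0.0575)/(2πk) = 0.5829/(2π·0.0275) = 3.374 m·K/W
  R'_conv,out = 1/(2πr h) = 1/(2π·0.103·16.9) = 0.09143 m·K/W
ΣR = 0.002369 + 4.941×10^-4 + 3.448 + 3.374 + 0.09143 = 6.916 m·K/W
Q' = ΔT/ΣR = (5.45 °C − 30.1 °C)/6.916 = -3.564 W/m
From the inner boundary to the phenolic foam/expanded polystyrene interface, ΣR_partial = 3.451 m·K/W.
T_interface = T_in − Q'·ΣR_partial = 5.45 °C − (-3.564)(3.451) = 17.7 °C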